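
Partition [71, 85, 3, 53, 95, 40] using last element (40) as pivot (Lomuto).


Pivot: 40
  3 <= 40: swap -> [3, 85, 71, 53, 95, 40]
Place pivot at 1: [3, 40, 71, 53, 95, 85]

Partitioned: [3, 40, 71, 53, 95, 85]


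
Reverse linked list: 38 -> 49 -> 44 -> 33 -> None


Step 1: curr=38, set curr.next=prev(None) | reversed so far: 38
Step 2: curr=49, set curr.next=prev(38) | reversed so far: 49 -> 38
Step 3: curr=44, set curr.next=prev(49) | reversed so far: 44 -> 49 -> 38
Step 4: curr=33, set curr.next=prev(44) | reversed so far: 33 -> 44 -> 49 -> 38

33 -> 44 -> 49 -> 38 -> None


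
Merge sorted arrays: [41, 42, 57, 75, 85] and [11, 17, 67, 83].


Take 11 from B
Take 17 from B
Take 41 from A
Take 42 from A
Take 57 from A
Take 67 from B
Take 75 from A
Take 83 from B

Merged: [11, 17, 41, 42, 57, 67, 75, 83, 85]


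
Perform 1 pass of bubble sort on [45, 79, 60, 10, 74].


Initial: [45, 79, 60, 10, 74]
Pass 1: [45, 60, 10, 74, 79] (3 swaps)

After 1 pass: [45, 60, 10, 74, 79]


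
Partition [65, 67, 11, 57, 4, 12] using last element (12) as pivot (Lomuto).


Pivot: 12
  11 <= 12: swap -> [11, 67, 65, 57, 4, 12]
  4 <= 12: swap -> [11, 4, 65, 57, 67, 12]
Place pivot at 2: [11, 4, 12, 57, 67, 65]

Partitioned: [11, 4, 12, 57, 67, 65]


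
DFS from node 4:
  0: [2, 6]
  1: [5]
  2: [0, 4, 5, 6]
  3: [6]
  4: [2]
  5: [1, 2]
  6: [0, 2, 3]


Visit 4, push [2]
Visit 2, push [6, 5, 0]
Visit 0, push [6]
Visit 6, push [3]
Visit 3, push []
Visit 5, push [1]
Visit 1, push []

DFS order: [4, 2, 0, 6, 3, 5, 1]


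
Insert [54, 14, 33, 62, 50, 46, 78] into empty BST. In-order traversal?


Insert 54: root
Insert 14: L from 54
Insert 33: L from 54 -> R from 14
Insert 62: R from 54
Insert 50: L from 54 -> R from 14 -> R from 33
Insert 46: L from 54 -> R from 14 -> R from 33 -> L from 50
Insert 78: R from 54 -> R from 62

In-order: [14, 33, 46, 50, 54, 62, 78]


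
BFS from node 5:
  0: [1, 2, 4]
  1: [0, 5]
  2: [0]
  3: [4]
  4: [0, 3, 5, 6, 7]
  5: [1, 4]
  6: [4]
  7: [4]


Visit 5, enqueue [1, 4]
Visit 1, enqueue [0]
Visit 4, enqueue [3, 6, 7]
Visit 0, enqueue [2]
Visit 3, enqueue []
Visit 6, enqueue []
Visit 7, enqueue []
Visit 2, enqueue []

BFS order: [5, 1, 4, 0, 3, 6, 7, 2]


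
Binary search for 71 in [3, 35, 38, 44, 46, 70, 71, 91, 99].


Step 1: lo=0, hi=8, mid=4, val=46
Step 2: lo=5, hi=8, mid=6, val=71

Found at index 6


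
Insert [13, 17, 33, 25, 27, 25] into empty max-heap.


Insert 13: [13]
Insert 17: [17, 13]
Insert 33: [33, 13, 17]
Insert 25: [33, 25, 17, 13]
Insert 27: [33, 27, 17, 13, 25]
Insert 25: [33, 27, 25, 13, 25, 17]

Final heap: [33, 27, 25, 13, 25, 17]


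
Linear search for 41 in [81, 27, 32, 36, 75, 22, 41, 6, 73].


i=0: 81!=41
i=1: 27!=41
i=2: 32!=41
i=3: 36!=41
i=4: 75!=41
i=5: 22!=41
i=6: 41==41 found!

Found at 6, 7 comps


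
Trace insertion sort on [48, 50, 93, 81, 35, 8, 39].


Initial: [48, 50, 93, 81, 35, 8, 39]
Insert 50: [48, 50, 93, 81, 35, 8, 39]
Insert 93: [48, 50, 93, 81, 35, 8, 39]
Insert 81: [48, 50, 81, 93, 35, 8, 39]
Insert 35: [35, 48, 50, 81, 93, 8, 39]
Insert 8: [8, 35, 48, 50, 81, 93, 39]
Insert 39: [8, 35, 39, 48, 50, 81, 93]

Sorted: [8, 35, 39, 48, 50, 81, 93]


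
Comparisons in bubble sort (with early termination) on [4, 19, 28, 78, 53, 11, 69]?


Algorithm: bubble sort (with early termination)
Input: [4, 19, 28, 78, 53, 11, 69]
Sorted: [4, 11, 19, 28, 53, 69, 78]

20


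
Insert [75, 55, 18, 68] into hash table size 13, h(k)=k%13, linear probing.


Insert 75: h=10 -> slot 10
Insert 55: h=3 -> slot 3
Insert 18: h=5 -> slot 5
Insert 68: h=3, 1 probes -> slot 4

Table: [None, None, None, 55, 68, 18, None, None, None, None, 75, None, None]


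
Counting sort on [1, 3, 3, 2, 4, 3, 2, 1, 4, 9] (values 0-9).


Input: [1, 3, 3, 2, 4, 3, 2, 1, 4, 9]
Counts: [0, 2, 2, 3, 2, 0, 0, 0, 0, 1]

Sorted: [1, 1, 2, 2, 3, 3, 3, 4, 4, 9]


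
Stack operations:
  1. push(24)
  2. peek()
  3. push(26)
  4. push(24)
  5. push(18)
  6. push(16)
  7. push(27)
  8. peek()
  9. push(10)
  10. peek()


push(24) -> [24]
peek()->24
push(26) -> [24, 26]
push(24) -> [24, 26, 24]
push(18) -> [24, 26, 24, 18]
push(16) -> [24, 26, 24, 18, 16]
push(27) -> [24, 26, 24, 18, 16, 27]
peek()->27
push(10) -> [24, 26, 24, 18, 16, 27, 10]
peek()->10

Final stack: [24, 26, 24, 18, 16, 27, 10]


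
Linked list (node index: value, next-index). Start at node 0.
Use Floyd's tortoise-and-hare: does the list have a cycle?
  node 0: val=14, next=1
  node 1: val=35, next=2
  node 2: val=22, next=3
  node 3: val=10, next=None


Floyd's tortoise (slow, +1) and hare (fast, +2):
  init: slow=0, fast=0
  step 1: slow=1, fast=2
  step 2: fast 2->3->None, no cycle

Cycle: no


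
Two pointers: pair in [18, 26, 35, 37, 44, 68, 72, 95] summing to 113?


lo=0(18)+hi=7(95)=113

Yes: 18+95=113


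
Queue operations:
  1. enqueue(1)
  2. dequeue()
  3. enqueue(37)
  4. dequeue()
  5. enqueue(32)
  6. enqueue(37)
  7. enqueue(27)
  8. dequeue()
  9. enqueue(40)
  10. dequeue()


enqueue(1) -> [1]
dequeue()->1, []
enqueue(37) -> [37]
dequeue()->37, []
enqueue(32) -> [32]
enqueue(37) -> [32, 37]
enqueue(27) -> [32, 37, 27]
dequeue()->32, [37, 27]
enqueue(40) -> [37, 27, 40]
dequeue()->37, [27, 40]

Final queue: [27, 40]


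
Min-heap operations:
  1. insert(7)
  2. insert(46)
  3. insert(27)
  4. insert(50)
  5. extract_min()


insert(7) -> [7]
insert(46) -> [7, 46]
insert(27) -> [7, 46, 27]
insert(50) -> [7, 46, 27, 50]
extract_min()->7, [27, 46, 50]

Final heap: [27, 46, 50]


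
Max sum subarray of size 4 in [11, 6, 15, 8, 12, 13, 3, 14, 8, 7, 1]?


[0:4]: 40
[1:5]: 41
[2:6]: 48
[3:7]: 36
[4:8]: 42
[5:9]: 38
[6:10]: 32
[7:11]: 30

Max: 48 at [2:6]


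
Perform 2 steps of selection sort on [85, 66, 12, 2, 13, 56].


Initial: [85, 66, 12, 2, 13, 56]
Step 1: min=2 at 3
  Swap: [2, 66, 12, 85, 13, 56]
Step 2: min=12 at 2
  Swap: [2, 12, 66, 85, 13, 56]

After 2 steps: [2, 12, 66, 85, 13, 56]


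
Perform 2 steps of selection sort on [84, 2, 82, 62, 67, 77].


Initial: [84, 2, 82, 62, 67, 77]
Step 1: min=2 at 1
  Swap: [2, 84, 82, 62, 67, 77]
Step 2: min=62 at 3
  Swap: [2, 62, 82, 84, 67, 77]

After 2 steps: [2, 62, 82, 84, 67, 77]


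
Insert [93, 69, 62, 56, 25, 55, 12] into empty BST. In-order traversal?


Insert 93: root
Insert 69: L from 93
Insert 62: L from 93 -> L from 69
Insert 56: L from 93 -> L from 69 -> L from 62
Insert 25: L from 93 -> L from 69 -> L from 62 -> L from 56
Insert 55: L from 93 -> L from 69 -> L from 62 -> L from 56 -> R from 25
Insert 12: L from 93 -> L from 69 -> L from 62 -> L from 56 -> L from 25

In-order: [12, 25, 55, 56, 62, 69, 93]


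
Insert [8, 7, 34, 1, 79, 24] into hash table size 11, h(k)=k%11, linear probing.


Insert 8: h=8 -> slot 8
Insert 7: h=7 -> slot 7
Insert 34: h=1 -> slot 1
Insert 1: h=1, 1 probes -> slot 2
Insert 79: h=2, 1 probes -> slot 3
Insert 24: h=2, 2 probes -> slot 4

Table: [None, 34, 1, 79, 24, None, None, 7, 8, None, None]


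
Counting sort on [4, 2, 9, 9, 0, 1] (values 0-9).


Input: [4, 2, 9, 9, 0, 1]
Counts: [1, 1, 1, 0, 1, 0, 0, 0, 0, 2]

Sorted: [0, 1, 2, 4, 9, 9]


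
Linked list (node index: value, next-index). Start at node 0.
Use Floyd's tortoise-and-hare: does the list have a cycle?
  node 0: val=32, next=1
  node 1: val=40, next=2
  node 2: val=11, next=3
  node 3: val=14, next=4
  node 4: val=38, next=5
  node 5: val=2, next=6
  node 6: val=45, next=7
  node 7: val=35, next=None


Floyd's tortoise (slow, +1) and hare (fast, +2):
  init: slow=0, fast=0
  step 1: slow=1, fast=2
  step 2: slow=2, fast=4
  step 3: slow=3, fast=6
  step 4: fast 6->7->None, no cycle

Cycle: no


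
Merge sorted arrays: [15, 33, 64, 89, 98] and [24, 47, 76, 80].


Take 15 from A
Take 24 from B
Take 33 from A
Take 47 from B
Take 64 from A
Take 76 from B
Take 80 from B

Merged: [15, 24, 33, 47, 64, 76, 80, 89, 98]


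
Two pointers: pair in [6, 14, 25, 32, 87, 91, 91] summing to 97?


lo=0(6)+hi=6(91)=97

Yes: 6+91=97


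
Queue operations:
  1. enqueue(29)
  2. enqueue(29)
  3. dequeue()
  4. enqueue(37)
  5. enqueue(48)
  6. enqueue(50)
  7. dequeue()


enqueue(29) -> [29]
enqueue(29) -> [29, 29]
dequeue()->29, [29]
enqueue(37) -> [29, 37]
enqueue(48) -> [29, 37, 48]
enqueue(50) -> [29, 37, 48, 50]
dequeue()->29, [37, 48, 50]

Final queue: [37, 48, 50]


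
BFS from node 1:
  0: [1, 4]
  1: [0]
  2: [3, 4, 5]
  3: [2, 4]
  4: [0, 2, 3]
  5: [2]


Visit 1, enqueue [0]
Visit 0, enqueue [4]
Visit 4, enqueue [2, 3]
Visit 2, enqueue [5]
Visit 3, enqueue []
Visit 5, enqueue []

BFS order: [1, 0, 4, 2, 3, 5]


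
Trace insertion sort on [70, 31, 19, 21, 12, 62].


Initial: [70, 31, 19, 21, 12, 62]
Insert 31: [31, 70, 19, 21, 12, 62]
Insert 19: [19, 31, 70, 21, 12, 62]
Insert 21: [19, 21, 31, 70, 12, 62]
Insert 12: [12, 19, 21, 31, 70, 62]
Insert 62: [12, 19, 21, 31, 62, 70]

Sorted: [12, 19, 21, 31, 62, 70]


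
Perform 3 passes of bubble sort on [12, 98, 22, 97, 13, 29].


Initial: [12, 98, 22, 97, 13, 29]
Pass 1: [12, 22, 97, 13, 29, 98] (4 swaps)
Pass 2: [12, 22, 13, 29, 97, 98] (2 swaps)
Pass 3: [12, 13, 22, 29, 97, 98] (1 swaps)

After 3 passes: [12, 13, 22, 29, 97, 98]


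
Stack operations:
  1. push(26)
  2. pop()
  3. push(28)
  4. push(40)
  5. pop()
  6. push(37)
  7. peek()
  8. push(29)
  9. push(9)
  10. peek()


push(26) -> [26]
pop()->26, []
push(28) -> [28]
push(40) -> [28, 40]
pop()->40, [28]
push(37) -> [28, 37]
peek()->37
push(29) -> [28, 37, 29]
push(9) -> [28, 37, 29, 9]
peek()->9

Final stack: [28, 37, 29, 9]


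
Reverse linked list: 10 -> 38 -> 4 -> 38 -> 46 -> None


Step 1: curr=10, set curr.next=prev(None) | reversed so far: 10
Step 2: curr=38, set curr.next=prev(10) | reversed so far: 38 -> 10
Step 3: curr=4, set curr.next=prev(38) | reversed so far: 4 -> 38 -> 10
Step 4: curr=38, set curr.next=prev(4) | reversed so far: 38 -> 4 -> 38 -> 10
Step 5: curr=46, set curr.next=prev(38) | reversed so far: 46 -> 38 -> 4 -> 38 -> 10

46 -> 38 -> 4 -> 38 -> 10 -> None


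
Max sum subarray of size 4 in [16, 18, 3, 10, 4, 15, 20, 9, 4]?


[0:4]: 47
[1:5]: 35
[2:6]: 32
[3:7]: 49
[4:8]: 48
[5:9]: 48

Max: 49 at [3:7]


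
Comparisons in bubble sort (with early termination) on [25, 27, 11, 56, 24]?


Algorithm: bubble sort (with early termination)
Input: [25, 27, 11, 56, 24]
Sorted: [11, 24, 25, 27, 56]

10


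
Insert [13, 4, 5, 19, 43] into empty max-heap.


Insert 13: [13]
Insert 4: [13, 4]
Insert 5: [13, 4, 5]
Insert 19: [19, 13, 5, 4]
Insert 43: [43, 19, 5, 4, 13]

Final heap: [43, 19, 5, 4, 13]


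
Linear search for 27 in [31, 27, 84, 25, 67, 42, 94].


i=0: 31!=27
i=1: 27==27 found!

Found at 1, 2 comps


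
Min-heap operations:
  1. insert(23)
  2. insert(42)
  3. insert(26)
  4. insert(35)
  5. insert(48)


insert(23) -> [23]
insert(42) -> [23, 42]
insert(26) -> [23, 42, 26]
insert(35) -> [23, 35, 26, 42]
insert(48) -> [23, 35, 26, 42, 48]

Final heap: [23, 35, 26, 42, 48]


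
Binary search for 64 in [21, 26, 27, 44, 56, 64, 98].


Step 1: lo=0, hi=6, mid=3, val=44
Step 2: lo=4, hi=6, mid=5, val=64

Found at index 5


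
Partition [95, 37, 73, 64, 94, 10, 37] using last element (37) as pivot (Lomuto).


Pivot: 37
  37 <= 37: swap -> [37, 95, 73, 64, 94, 10, 37]
  10 <= 37: swap -> [37, 10, 73, 64, 94, 95, 37]
Place pivot at 2: [37, 10, 37, 64, 94, 95, 73]

Partitioned: [37, 10, 37, 64, 94, 95, 73]


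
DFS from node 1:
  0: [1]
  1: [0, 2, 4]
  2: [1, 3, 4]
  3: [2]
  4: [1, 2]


Visit 1, push [4, 2, 0]
Visit 0, push []
Visit 2, push [4, 3]
Visit 3, push []
Visit 4, push []

DFS order: [1, 0, 2, 3, 4]


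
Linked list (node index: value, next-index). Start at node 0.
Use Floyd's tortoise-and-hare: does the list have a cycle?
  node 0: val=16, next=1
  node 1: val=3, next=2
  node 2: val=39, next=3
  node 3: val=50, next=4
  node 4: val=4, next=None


Floyd's tortoise (slow, +1) and hare (fast, +2):
  init: slow=0, fast=0
  step 1: slow=1, fast=2
  step 2: slow=2, fast=4
  step 3: fast -> None, no cycle

Cycle: no


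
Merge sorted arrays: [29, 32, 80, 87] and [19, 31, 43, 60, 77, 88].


Take 19 from B
Take 29 from A
Take 31 from B
Take 32 from A
Take 43 from B
Take 60 from B
Take 77 from B
Take 80 from A
Take 87 from A

Merged: [19, 29, 31, 32, 43, 60, 77, 80, 87, 88]


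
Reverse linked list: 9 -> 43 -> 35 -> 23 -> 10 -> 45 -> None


Step 1: curr=9, set curr.next=prev(None) | reversed so far: 9
Step 2: curr=43, set curr.next=prev(9) | reversed so far: 43 -> 9
Step 3: curr=35, set curr.next=prev(43) | reversed so far: 35 -> 43 -> 9
Step 4: curr=23, set curr.next=prev(35) | reversed so far: 23 -> 35 -> 43 -> 9
Step 5: curr=10, set curr.next=prev(23) | reversed so far: 10 -> 23 -> 35 -> 43 -> 9
Step 6: curr=45, set curr.next=prev(10) | reversed so far: 45 -> 10 -> 23 -> 35 -> 43 -> 9

45 -> 10 -> 23 -> 35 -> 43 -> 9 -> None


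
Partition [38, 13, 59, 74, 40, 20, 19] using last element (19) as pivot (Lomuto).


Pivot: 19
  13 <= 19: swap -> [13, 38, 59, 74, 40, 20, 19]
Place pivot at 1: [13, 19, 59, 74, 40, 20, 38]

Partitioned: [13, 19, 59, 74, 40, 20, 38]


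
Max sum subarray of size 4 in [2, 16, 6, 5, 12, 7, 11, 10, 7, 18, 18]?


[0:4]: 29
[1:5]: 39
[2:6]: 30
[3:7]: 35
[4:8]: 40
[5:9]: 35
[6:10]: 46
[7:11]: 53

Max: 53 at [7:11]


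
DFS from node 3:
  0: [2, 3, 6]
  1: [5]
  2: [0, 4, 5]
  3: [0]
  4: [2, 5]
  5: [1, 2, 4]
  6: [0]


Visit 3, push [0]
Visit 0, push [6, 2]
Visit 2, push [5, 4]
Visit 4, push [5]
Visit 5, push [1]
Visit 1, push []
Visit 6, push []

DFS order: [3, 0, 2, 4, 5, 1, 6]


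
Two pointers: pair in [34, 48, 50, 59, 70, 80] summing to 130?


lo=0(34)+hi=5(80)=114
lo=1(48)+hi=5(80)=128
lo=2(50)+hi=5(80)=130

Yes: 50+80=130


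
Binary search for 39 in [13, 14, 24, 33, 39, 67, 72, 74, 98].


Step 1: lo=0, hi=8, mid=4, val=39

Found at index 4


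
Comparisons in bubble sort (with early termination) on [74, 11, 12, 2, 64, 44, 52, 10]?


Algorithm: bubble sort (with early termination)
Input: [74, 11, 12, 2, 64, 44, 52, 10]
Sorted: [2, 10, 11, 12, 44, 52, 64, 74]

28


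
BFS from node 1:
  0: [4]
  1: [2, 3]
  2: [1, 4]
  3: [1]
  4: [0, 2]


Visit 1, enqueue [2, 3]
Visit 2, enqueue [4]
Visit 3, enqueue []
Visit 4, enqueue [0]
Visit 0, enqueue []

BFS order: [1, 2, 3, 4, 0]


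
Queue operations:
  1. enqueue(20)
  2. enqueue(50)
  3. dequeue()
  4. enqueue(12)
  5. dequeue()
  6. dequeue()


enqueue(20) -> [20]
enqueue(50) -> [20, 50]
dequeue()->20, [50]
enqueue(12) -> [50, 12]
dequeue()->50, [12]
dequeue()->12, []

Final queue: []


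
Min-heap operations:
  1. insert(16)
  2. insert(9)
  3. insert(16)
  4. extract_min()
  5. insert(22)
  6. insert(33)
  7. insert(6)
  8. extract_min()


insert(16) -> [16]
insert(9) -> [9, 16]
insert(16) -> [9, 16, 16]
extract_min()->9, [16, 16]
insert(22) -> [16, 16, 22]
insert(33) -> [16, 16, 22, 33]
insert(6) -> [6, 16, 22, 33, 16]
extract_min()->6, [16, 16, 22, 33]

Final heap: [16, 16, 22, 33]


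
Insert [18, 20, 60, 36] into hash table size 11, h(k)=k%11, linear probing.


Insert 18: h=7 -> slot 7
Insert 20: h=9 -> slot 9
Insert 60: h=5 -> slot 5
Insert 36: h=3 -> slot 3

Table: [None, None, None, 36, None, 60, None, 18, None, 20, None]


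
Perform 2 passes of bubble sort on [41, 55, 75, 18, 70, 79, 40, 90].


Initial: [41, 55, 75, 18, 70, 79, 40, 90]
Pass 1: [41, 55, 18, 70, 75, 40, 79, 90] (3 swaps)
Pass 2: [41, 18, 55, 70, 40, 75, 79, 90] (2 swaps)

After 2 passes: [41, 18, 55, 70, 40, 75, 79, 90]


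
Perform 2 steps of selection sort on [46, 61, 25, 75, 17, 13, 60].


Initial: [46, 61, 25, 75, 17, 13, 60]
Step 1: min=13 at 5
  Swap: [13, 61, 25, 75, 17, 46, 60]
Step 2: min=17 at 4
  Swap: [13, 17, 25, 75, 61, 46, 60]

After 2 steps: [13, 17, 25, 75, 61, 46, 60]


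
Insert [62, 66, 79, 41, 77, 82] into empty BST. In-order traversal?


Insert 62: root
Insert 66: R from 62
Insert 79: R from 62 -> R from 66
Insert 41: L from 62
Insert 77: R from 62 -> R from 66 -> L from 79
Insert 82: R from 62 -> R from 66 -> R from 79

In-order: [41, 62, 66, 77, 79, 82]


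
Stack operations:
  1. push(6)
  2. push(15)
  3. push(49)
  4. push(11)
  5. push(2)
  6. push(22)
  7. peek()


push(6) -> [6]
push(15) -> [6, 15]
push(49) -> [6, 15, 49]
push(11) -> [6, 15, 49, 11]
push(2) -> [6, 15, 49, 11, 2]
push(22) -> [6, 15, 49, 11, 2, 22]
peek()->22

Final stack: [6, 15, 49, 11, 2, 22]


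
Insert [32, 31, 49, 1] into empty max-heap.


Insert 32: [32]
Insert 31: [32, 31]
Insert 49: [49, 31, 32]
Insert 1: [49, 31, 32, 1]

Final heap: [49, 31, 32, 1]


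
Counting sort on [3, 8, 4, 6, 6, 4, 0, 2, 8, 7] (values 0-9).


Input: [3, 8, 4, 6, 6, 4, 0, 2, 8, 7]
Counts: [1, 0, 1, 1, 2, 0, 2, 1, 2, 0]

Sorted: [0, 2, 3, 4, 4, 6, 6, 7, 8, 8]


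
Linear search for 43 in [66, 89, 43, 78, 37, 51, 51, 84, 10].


i=0: 66!=43
i=1: 89!=43
i=2: 43==43 found!

Found at 2, 3 comps


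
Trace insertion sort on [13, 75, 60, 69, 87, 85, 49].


Initial: [13, 75, 60, 69, 87, 85, 49]
Insert 75: [13, 75, 60, 69, 87, 85, 49]
Insert 60: [13, 60, 75, 69, 87, 85, 49]
Insert 69: [13, 60, 69, 75, 87, 85, 49]
Insert 87: [13, 60, 69, 75, 87, 85, 49]
Insert 85: [13, 60, 69, 75, 85, 87, 49]
Insert 49: [13, 49, 60, 69, 75, 85, 87]

Sorted: [13, 49, 60, 69, 75, 85, 87]


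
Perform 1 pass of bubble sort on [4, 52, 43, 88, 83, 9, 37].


Initial: [4, 52, 43, 88, 83, 9, 37]
Pass 1: [4, 43, 52, 83, 9, 37, 88] (4 swaps)

After 1 pass: [4, 43, 52, 83, 9, 37, 88]


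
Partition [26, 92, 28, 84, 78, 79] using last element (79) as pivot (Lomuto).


Pivot: 79
  26 <= 79: advance i (no swap)
  28 <= 79: swap -> [26, 28, 92, 84, 78, 79]
  78 <= 79: swap -> [26, 28, 78, 84, 92, 79]
Place pivot at 3: [26, 28, 78, 79, 92, 84]

Partitioned: [26, 28, 78, 79, 92, 84]


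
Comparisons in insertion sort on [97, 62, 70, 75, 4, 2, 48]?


Algorithm: insertion sort
Input: [97, 62, 70, 75, 4, 2, 48]
Sorted: [2, 4, 48, 62, 70, 75, 97]

19


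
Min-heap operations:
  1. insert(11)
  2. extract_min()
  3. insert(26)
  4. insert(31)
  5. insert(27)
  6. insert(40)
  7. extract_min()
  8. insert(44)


insert(11) -> [11]
extract_min()->11, []
insert(26) -> [26]
insert(31) -> [26, 31]
insert(27) -> [26, 31, 27]
insert(40) -> [26, 31, 27, 40]
extract_min()->26, [27, 31, 40]
insert(44) -> [27, 31, 40, 44]

Final heap: [27, 31, 40, 44]


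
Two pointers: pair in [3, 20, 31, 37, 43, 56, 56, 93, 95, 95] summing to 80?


lo=0(3)+hi=9(95)=98
lo=0(3)+hi=8(95)=98
lo=0(3)+hi=7(93)=96
lo=0(3)+hi=6(56)=59
lo=1(20)+hi=6(56)=76
lo=2(31)+hi=6(56)=87
lo=2(31)+hi=5(56)=87
lo=2(31)+hi=4(43)=74
lo=3(37)+hi=4(43)=80

Yes: 37+43=80


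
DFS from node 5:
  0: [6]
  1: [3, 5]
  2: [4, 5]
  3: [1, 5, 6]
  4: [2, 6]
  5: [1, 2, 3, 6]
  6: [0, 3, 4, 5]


Visit 5, push [6, 3, 2, 1]
Visit 1, push [3]
Visit 3, push [6]
Visit 6, push [4, 0]
Visit 0, push []
Visit 4, push [2]
Visit 2, push []

DFS order: [5, 1, 3, 6, 0, 4, 2]


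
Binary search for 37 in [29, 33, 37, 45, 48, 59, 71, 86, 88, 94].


Step 1: lo=0, hi=9, mid=4, val=48
Step 2: lo=0, hi=3, mid=1, val=33
Step 3: lo=2, hi=3, mid=2, val=37

Found at index 2


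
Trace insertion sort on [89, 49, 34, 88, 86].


Initial: [89, 49, 34, 88, 86]
Insert 49: [49, 89, 34, 88, 86]
Insert 34: [34, 49, 89, 88, 86]
Insert 88: [34, 49, 88, 89, 86]
Insert 86: [34, 49, 86, 88, 89]

Sorted: [34, 49, 86, 88, 89]


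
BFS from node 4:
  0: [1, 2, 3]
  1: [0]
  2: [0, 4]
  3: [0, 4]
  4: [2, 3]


Visit 4, enqueue [2, 3]
Visit 2, enqueue [0]
Visit 3, enqueue []
Visit 0, enqueue [1]
Visit 1, enqueue []

BFS order: [4, 2, 3, 0, 1]


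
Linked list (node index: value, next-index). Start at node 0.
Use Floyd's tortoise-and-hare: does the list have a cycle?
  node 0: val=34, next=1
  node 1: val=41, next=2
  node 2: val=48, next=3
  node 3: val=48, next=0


Floyd's tortoise (slow, +1) and hare (fast, +2):
  init: slow=0, fast=0
  step 1: slow=1, fast=2
  step 2: slow=2, fast=0
  step 3: slow=3, fast=2
  step 4: slow=0, fast=0
  slow == fast at node 0: cycle detected

Cycle: yes


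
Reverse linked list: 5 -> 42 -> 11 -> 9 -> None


Step 1: curr=5, set curr.next=prev(None) | reversed so far: 5
Step 2: curr=42, set curr.next=prev(5) | reversed so far: 42 -> 5
Step 3: curr=11, set curr.next=prev(42) | reversed so far: 11 -> 42 -> 5
Step 4: curr=9, set curr.next=prev(11) | reversed so far: 9 -> 11 -> 42 -> 5

9 -> 11 -> 42 -> 5 -> None


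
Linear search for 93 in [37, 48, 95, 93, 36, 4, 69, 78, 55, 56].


i=0: 37!=93
i=1: 48!=93
i=2: 95!=93
i=3: 93==93 found!

Found at 3, 4 comps


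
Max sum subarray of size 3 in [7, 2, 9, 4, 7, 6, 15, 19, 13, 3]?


[0:3]: 18
[1:4]: 15
[2:5]: 20
[3:6]: 17
[4:7]: 28
[5:8]: 40
[6:9]: 47
[7:10]: 35

Max: 47 at [6:9]


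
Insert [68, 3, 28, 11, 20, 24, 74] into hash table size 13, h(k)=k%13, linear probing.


Insert 68: h=3 -> slot 3
Insert 3: h=3, 1 probes -> slot 4
Insert 28: h=2 -> slot 2
Insert 11: h=11 -> slot 11
Insert 20: h=7 -> slot 7
Insert 24: h=11, 1 probes -> slot 12
Insert 74: h=9 -> slot 9

Table: [None, None, 28, 68, 3, None, None, 20, None, 74, None, 11, 24]


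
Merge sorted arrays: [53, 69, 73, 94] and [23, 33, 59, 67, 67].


Take 23 from B
Take 33 from B
Take 53 from A
Take 59 from B
Take 67 from B
Take 67 from B

Merged: [23, 33, 53, 59, 67, 67, 69, 73, 94]


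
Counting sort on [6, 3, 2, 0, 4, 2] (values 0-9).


Input: [6, 3, 2, 0, 4, 2]
Counts: [1, 0, 2, 1, 1, 0, 1, 0, 0, 0]

Sorted: [0, 2, 2, 3, 4, 6]


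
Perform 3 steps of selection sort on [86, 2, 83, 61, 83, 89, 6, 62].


Initial: [86, 2, 83, 61, 83, 89, 6, 62]
Step 1: min=2 at 1
  Swap: [2, 86, 83, 61, 83, 89, 6, 62]
Step 2: min=6 at 6
  Swap: [2, 6, 83, 61, 83, 89, 86, 62]
Step 3: min=61 at 3
  Swap: [2, 6, 61, 83, 83, 89, 86, 62]

After 3 steps: [2, 6, 61, 83, 83, 89, 86, 62]


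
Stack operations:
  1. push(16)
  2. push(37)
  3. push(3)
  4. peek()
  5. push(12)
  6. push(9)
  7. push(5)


push(16) -> [16]
push(37) -> [16, 37]
push(3) -> [16, 37, 3]
peek()->3
push(12) -> [16, 37, 3, 12]
push(9) -> [16, 37, 3, 12, 9]
push(5) -> [16, 37, 3, 12, 9, 5]

Final stack: [16, 37, 3, 12, 9, 5]


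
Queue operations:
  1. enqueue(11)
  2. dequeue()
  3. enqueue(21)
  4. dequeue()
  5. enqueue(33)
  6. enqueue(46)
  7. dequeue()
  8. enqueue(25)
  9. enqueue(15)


enqueue(11) -> [11]
dequeue()->11, []
enqueue(21) -> [21]
dequeue()->21, []
enqueue(33) -> [33]
enqueue(46) -> [33, 46]
dequeue()->33, [46]
enqueue(25) -> [46, 25]
enqueue(15) -> [46, 25, 15]

Final queue: [46, 25, 15]


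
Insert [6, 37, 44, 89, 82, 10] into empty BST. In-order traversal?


Insert 6: root
Insert 37: R from 6
Insert 44: R from 6 -> R from 37
Insert 89: R from 6 -> R from 37 -> R from 44
Insert 82: R from 6 -> R from 37 -> R from 44 -> L from 89
Insert 10: R from 6 -> L from 37

In-order: [6, 10, 37, 44, 82, 89]


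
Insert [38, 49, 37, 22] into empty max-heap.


Insert 38: [38]
Insert 49: [49, 38]
Insert 37: [49, 38, 37]
Insert 22: [49, 38, 37, 22]

Final heap: [49, 38, 37, 22]


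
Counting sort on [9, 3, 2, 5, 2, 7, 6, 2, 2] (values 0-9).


Input: [9, 3, 2, 5, 2, 7, 6, 2, 2]
Counts: [0, 0, 4, 1, 0, 1, 1, 1, 0, 1]

Sorted: [2, 2, 2, 2, 3, 5, 6, 7, 9]


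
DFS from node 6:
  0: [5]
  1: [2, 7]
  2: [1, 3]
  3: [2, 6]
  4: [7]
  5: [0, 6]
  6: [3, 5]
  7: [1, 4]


Visit 6, push [5, 3]
Visit 3, push [2]
Visit 2, push [1]
Visit 1, push [7]
Visit 7, push [4]
Visit 4, push []
Visit 5, push [0]
Visit 0, push []

DFS order: [6, 3, 2, 1, 7, 4, 5, 0]


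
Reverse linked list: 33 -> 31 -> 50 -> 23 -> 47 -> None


Step 1: curr=33, set curr.next=prev(None) | reversed so far: 33
Step 2: curr=31, set curr.next=prev(33) | reversed so far: 31 -> 33
Step 3: curr=50, set curr.next=prev(31) | reversed so far: 50 -> 31 -> 33
Step 4: curr=23, set curr.next=prev(50) | reversed so far: 23 -> 50 -> 31 -> 33
Step 5: curr=47, set curr.next=prev(23) | reversed so far: 47 -> 23 -> 50 -> 31 -> 33

47 -> 23 -> 50 -> 31 -> 33 -> None


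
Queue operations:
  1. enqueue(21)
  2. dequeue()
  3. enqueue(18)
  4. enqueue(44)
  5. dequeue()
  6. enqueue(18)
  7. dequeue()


enqueue(21) -> [21]
dequeue()->21, []
enqueue(18) -> [18]
enqueue(44) -> [18, 44]
dequeue()->18, [44]
enqueue(18) -> [44, 18]
dequeue()->44, [18]

Final queue: [18]


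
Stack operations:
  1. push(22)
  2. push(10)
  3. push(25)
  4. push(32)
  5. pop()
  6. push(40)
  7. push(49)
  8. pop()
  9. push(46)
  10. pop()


push(22) -> [22]
push(10) -> [22, 10]
push(25) -> [22, 10, 25]
push(32) -> [22, 10, 25, 32]
pop()->32, [22, 10, 25]
push(40) -> [22, 10, 25, 40]
push(49) -> [22, 10, 25, 40, 49]
pop()->49, [22, 10, 25, 40]
push(46) -> [22, 10, 25, 40, 46]
pop()->46, [22, 10, 25, 40]

Final stack: [22, 10, 25, 40]


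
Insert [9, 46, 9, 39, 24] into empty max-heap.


Insert 9: [9]
Insert 46: [46, 9]
Insert 9: [46, 9, 9]
Insert 39: [46, 39, 9, 9]
Insert 24: [46, 39, 9, 9, 24]

Final heap: [46, 39, 9, 9, 24]


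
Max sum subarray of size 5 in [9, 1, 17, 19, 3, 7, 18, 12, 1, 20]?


[0:5]: 49
[1:6]: 47
[2:7]: 64
[3:8]: 59
[4:9]: 41
[5:10]: 58

Max: 64 at [2:7]


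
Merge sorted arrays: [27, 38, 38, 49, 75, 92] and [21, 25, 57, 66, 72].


Take 21 from B
Take 25 from B
Take 27 from A
Take 38 from A
Take 38 from A
Take 49 from A
Take 57 from B
Take 66 from B
Take 72 from B

Merged: [21, 25, 27, 38, 38, 49, 57, 66, 72, 75, 92]


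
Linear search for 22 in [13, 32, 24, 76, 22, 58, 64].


i=0: 13!=22
i=1: 32!=22
i=2: 24!=22
i=3: 76!=22
i=4: 22==22 found!

Found at 4, 5 comps


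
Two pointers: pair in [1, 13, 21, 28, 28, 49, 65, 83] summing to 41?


lo=0(1)+hi=7(83)=84
lo=0(1)+hi=6(65)=66
lo=0(1)+hi=5(49)=50
lo=0(1)+hi=4(28)=29
lo=1(13)+hi=4(28)=41

Yes: 13+28=41


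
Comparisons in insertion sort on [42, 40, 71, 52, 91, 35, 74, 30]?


Algorithm: insertion sort
Input: [42, 40, 71, 52, 91, 35, 74, 30]
Sorted: [30, 35, 40, 42, 52, 71, 74, 91]

19


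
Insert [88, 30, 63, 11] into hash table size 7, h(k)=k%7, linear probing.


Insert 88: h=4 -> slot 4
Insert 30: h=2 -> slot 2
Insert 63: h=0 -> slot 0
Insert 11: h=4, 1 probes -> slot 5

Table: [63, None, 30, None, 88, 11, None]


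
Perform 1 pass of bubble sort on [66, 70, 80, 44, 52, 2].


Initial: [66, 70, 80, 44, 52, 2]
Pass 1: [66, 70, 44, 52, 2, 80] (3 swaps)

After 1 pass: [66, 70, 44, 52, 2, 80]


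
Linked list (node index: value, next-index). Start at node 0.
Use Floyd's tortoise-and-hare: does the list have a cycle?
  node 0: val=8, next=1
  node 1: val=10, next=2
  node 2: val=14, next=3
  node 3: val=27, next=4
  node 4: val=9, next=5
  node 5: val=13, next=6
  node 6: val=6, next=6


Floyd's tortoise (slow, +1) and hare (fast, +2):
  init: slow=0, fast=0
  step 1: slow=1, fast=2
  step 2: slow=2, fast=4
  step 3: slow=3, fast=6
  step 4: slow=4, fast=6
  step 5: slow=5, fast=6
  step 6: slow=6, fast=6
  slow == fast at node 6: cycle detected

Cycle: yes


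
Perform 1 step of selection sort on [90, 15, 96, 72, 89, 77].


Initial: [90, 15, 96, 72, 89, 77]
Step 1: min=15 at 1
  Swap: [15, 90, 96, 72, 89, 77]

After 1 step: [15, 90, 96, 72, 89, 77]


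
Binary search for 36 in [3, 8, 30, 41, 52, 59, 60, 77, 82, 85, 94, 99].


Step 1: lo=0, hi=11, mid=5, val=59
Step 2: lo=0, hi=4, mid=2, val=30
Step 3: lo=3, hi=4, mid=3, val=41

Not found


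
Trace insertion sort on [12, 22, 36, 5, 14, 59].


Initial: [12, 22, 36, 5, 14, 59]
Insert 22: [12, 22, 36, 5, 14, 59]
Insert 36: [12, 22, 36, 5, 14, 59]
Insert 5: [5, 12, 22, 36, 14, 59]
Insert 14: [5, 12, 14, 22, 36, 59]
Insert 59: [5, 12, 14, 22, 36, 59]

Sorted: [5, 12, 14, 22, 36, 59]


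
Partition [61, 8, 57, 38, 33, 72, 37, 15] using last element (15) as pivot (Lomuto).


Pivot: 15
  8 <= 15: swap -> [8, 61, 57, 38, 33, 72, 37, 15]
Place pivot at 1: [8, 15, 57, 38, 33, 72, 37, 61]

Partitioned: [8, 15, 57, 38, 33, 72, 37, 61]


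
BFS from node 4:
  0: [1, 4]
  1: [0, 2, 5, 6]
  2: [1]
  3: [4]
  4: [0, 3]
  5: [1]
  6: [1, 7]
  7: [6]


Visit 4, enqueue [0, 3]
Visit 0, enqueue [1]
Visit 3, enqueue []
Visit 1, enqueue [2, 5, 6]
Visit 2, enqueue []
Visit 5, enqueue []
Visit 6, enqueue [7]
Visit 7, enqueue []

BFS order: [4, 0, 3, 1, 2, 5, 6, 7]


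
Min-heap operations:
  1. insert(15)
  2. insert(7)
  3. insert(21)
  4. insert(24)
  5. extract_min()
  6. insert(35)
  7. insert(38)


insert(15) -> [15]
insert(7) -> [7, 15]
insert(21) -> [7, 15, 21]
insert(24) -> [7, 15, 21, 24]
extract_min()->7, [15, 24, 21]
insert(35) -> [15, 24, 21, 35]
insert(38) -> [15, 24, 21, 35, 38]

Final heap: [15, 24, 21, 35, 38]


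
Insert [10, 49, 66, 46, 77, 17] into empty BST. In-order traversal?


Insert 10: root
Insert 49: R from 10
Insert 66: R from 10 -> R from 49
Insert 46: R from 10 -> L from 49
Insert 77: R from 10 -> R from 49 -> R from 66
Insert 17: R from 10 -> L from 49 -> L from 46

In-order: [10, 17, 46, 49, 66, 77]


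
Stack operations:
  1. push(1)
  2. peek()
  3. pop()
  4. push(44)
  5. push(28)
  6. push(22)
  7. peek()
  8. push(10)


push(1) -> [1]
peek()->1
pop()->1, []
push(44) -> [44]
push(28) -> [44, 28]
push(22) -> [44, 28, 22]
peek()->22
push(10) -> [44, 28, 22, 10]

Final stack: [44, 28, 22, 10]


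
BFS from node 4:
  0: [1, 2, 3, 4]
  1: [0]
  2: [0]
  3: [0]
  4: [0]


Visit 4, enqueue [0]
Visit 0, enqueue [1, 2, 3]
Visit 1, enqueue []
Visit 2, enqueue []
Visit 3, enqueue []

BFS order: [4, 0, 1, 2, 3]


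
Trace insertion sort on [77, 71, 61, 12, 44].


Initial: [77, 71, 61, 12, 44]
Insert 71: [71, 77, 61, 12, 44]
Insert 61: [61, 71, 77, 12, 44]
Insert 12: [12, 61, 71, 77, 44]
Insert 44: [12, 44, 61, 71, 77]

Sorted: [12, 44, 61, 71, 77]


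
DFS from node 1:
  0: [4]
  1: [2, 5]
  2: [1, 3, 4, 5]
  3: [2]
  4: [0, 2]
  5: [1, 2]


Visit 1, push [5, 2]
Visit 2, push [5, 4, 3]
Visit 3, push []
Visit 4, push [0]
Visit 0, push []
Visit 5, push []

DFS order: [1, 2, 3, 4, 0, 5]


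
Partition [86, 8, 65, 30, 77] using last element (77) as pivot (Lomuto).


Pivot: 77
  8 <= 77: swap -> [8, 86, 65, 30, 77]
  65 <= 77: swap -> [8, 65, 86, 30, 77]
  30 <= 77: swap -> [8, 65, 30, 86, 77]
Place pivot at 3: [8, 65, 30, 77, 86]

Partitioned: [8, 65, 30, 77, 86]


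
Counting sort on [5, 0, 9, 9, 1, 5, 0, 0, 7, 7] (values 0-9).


Input: [5, 0, 9, 9, 1, 5, 0, 0, 7, 7]
Counts: [3, 1, 0, 0, 0, 2, 0, 2, 0, 2]

Sorted: [0, 0, 0, 1, 5, 5, 7, 7, 9, 9]


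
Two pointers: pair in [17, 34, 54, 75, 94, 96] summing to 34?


lo=0(17)+hi=5(96)=113
lo=0(17)+hi=4(94)=111
lo=0(17)+hi=3(75)=92
lo=0(17)+hi=2(54)=71
lo=0(17)+hi=1(34)=51

No pair found


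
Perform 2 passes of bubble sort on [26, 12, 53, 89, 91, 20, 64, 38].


Initial: [26, 12, 53, 89, 91, 20, 64, 38]
Pass 1: [12, 26, 53, 89, 20, 64, 38, 91] (4 swaps)
Pass 2: [12, 26, 53, 20, 64, 38, 89, 91] (3 swaps)

After 2 passes: [12, 26, 53, 20, 64, 38, 89, 91]


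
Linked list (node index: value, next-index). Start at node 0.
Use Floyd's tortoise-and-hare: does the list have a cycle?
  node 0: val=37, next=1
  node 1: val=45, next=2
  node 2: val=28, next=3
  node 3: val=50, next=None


Floyd's tortoise (slow, +1) and hare (fast, +2):
  init: slow=0, fast=0
  step 1: slow=1, fast=2
  step 2: fast 2->3->None, no cycle

Cycle: no


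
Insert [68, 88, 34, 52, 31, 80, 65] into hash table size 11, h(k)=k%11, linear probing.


Insert 68: h=2 -> slot 2
Insert 88: h=0 -> slot 0
Insert 34: h=1 -> slot 1
Insert 52: h=8 -> slot 8
Insert 31: h=9 -> slot 9
Insert 80: h=3 -> slot 3
Insert 65: h=10 -> slot 10

Table: [88, 34, 68, 80, None, None, None, None, 52, 31, 65]


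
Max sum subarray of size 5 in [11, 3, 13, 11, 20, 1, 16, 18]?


[0:5]: 58
[1:6]: 48
[2:7]: 61
[3:8]: 66

Max: 66 at [3:8]


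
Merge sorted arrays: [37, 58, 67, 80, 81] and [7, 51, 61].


Take 7 from B
Take 37 from A
Take 51 from B
Take 58 from A
Take 61 from B

Merged: [7, 37, 51, 58, 61, 67, 80, 81]


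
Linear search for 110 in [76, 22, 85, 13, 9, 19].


i=0: 76!=110
i=1: 22!=110
i=2: 85!=110
i=3: 13!=110
i=4: 9!=110
i=5: 19!=110

Not found, 6 comps


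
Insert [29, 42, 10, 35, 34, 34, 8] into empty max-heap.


Insert 29: [29]
Insert 42: [42, 29]
Insert 10: [42, 29, 10]
Insert 35: [42, 35, 10, 29]
Insert 34: [42, 35, 10, 29, 34]
Insert 34: [42, 35, 34, 29, 34, 10]
Insert 8: [42, 35, 34, 29, 34, 10, 8]

Final heap: [42, 35, 34, 29, 34, 10, 8]


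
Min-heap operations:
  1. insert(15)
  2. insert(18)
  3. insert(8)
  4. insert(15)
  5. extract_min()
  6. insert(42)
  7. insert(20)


insert(15) -> [15]
insert(18) -> [15, 18]
insert(8) -> [8, 18, 15]
insert(15) -> [8, 15, 15, 18]
extract_min()->8, [15, 15, 18]
insert(42) -> [15, 15, 18, 42]
insert(20) -> [15, 15, 18, 42, 20]

Final heap: [15, 15, 18, 42, 20]


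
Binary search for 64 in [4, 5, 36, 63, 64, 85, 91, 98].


Step 1: lo=0, hi=7, mid=3, val=63
Step 2: lo=4, hi=7, mid=5, val=85
Step 3: lo=4, hi=4, mid=4, val=64

Found at index 4


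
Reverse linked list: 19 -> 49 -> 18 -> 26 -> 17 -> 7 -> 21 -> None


Step 1: curr=19, set curr.next=prev(None) | reversed so far: 19
Step 2: curr=49, set curr.next=prev(19) | reversed so far: 49 -> 19
Step 3: curr=18, set curr.next=prev(49) | reversed so far: 18 -> 49 -> 19
Step 4: curr=26, set curr.next=prev(18) | reversed so far: 26 -> 18 -> 49 -> 19
Step 5: curr=17, set curr.next=prev(26) | reversed so far: 17 -> 26 -> 18 -> 49 -> 19
Step 6: curr=7, set curr.next=prev(17) | reversed so far: 7 -> 17 -> 26 -> 18 -> 49 -> 19
Step 7: curr=21, set curr.next=prev(7) | reversed so far: 21 -> 7 -> 17 -> 26 -> 18 -> 49 -> 19

21 -> 7 -> 17 -> 26 -> 18 -> 49 -> 19 -> None


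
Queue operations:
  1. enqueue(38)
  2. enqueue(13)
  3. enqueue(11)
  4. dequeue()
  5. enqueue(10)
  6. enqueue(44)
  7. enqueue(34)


enqueue(38) -> [38]
enqueue(13) -> [38, 13]
enqueue(11) -> [38, 13, 11]
dequeue()->38, [13, 11]
enqueue(10) -> [13, 11, 10]
enqueue(44) -> [13, 11, 10, 44]
enqueue(34) -> [13, 11, 10, 44, 34]

Final queue: [13, 11, 10, 44, 34]


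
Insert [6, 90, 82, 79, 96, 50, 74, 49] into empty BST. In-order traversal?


Insert 6: root
Insert 90: R from 6
Insert 82: R from 6 -> L from 90
Insert 79: R from 6 -> L from 90 -> L from 82
Insert 96: R from 6 -> R from 90
Insert 50: R from 6 -> L from 90 -> L from 82 -> L from 79
Insert 74: R from 6 -> L from 90 -> L from 82 -> L from 79 -> R from 50
Insert 49: R from 6 -> L from 90 -> L from 82 -> L from 79 -> L from 50

In-order: [6, 49, 50, 74, 79, 82, 90, 96]


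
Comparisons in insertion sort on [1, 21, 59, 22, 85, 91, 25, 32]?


Algorithm: insertion sort
Input: [1, 21, 59, 22, 85, 91, 25, 32]
Sorted: [1, 21, 22, 25, 32, 59, 85, 91]

14


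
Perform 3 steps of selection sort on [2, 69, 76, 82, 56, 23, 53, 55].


Initial: [2, 69, 76, 82, 56, 23, 53, 55]
Step 1: min=2 at 0
  Swap: [2, 69, 76, 82, 56, 23, 53, 55]
Step 2: min=23 at 5
  Swap: [2, 23, 76, 82, 56, 69, 53, 55]
Step 3: min=53 at 6
  Swap: [2, 23, 53, 82, 56, 69, 76, 55]

After 3 steps: [2, 23, 53, 82, 56, 69, 76, 55]


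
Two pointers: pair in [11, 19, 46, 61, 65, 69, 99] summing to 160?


lo=0(11)+hi=6(99)=110
lo=1(19)+hi=6(99)=118
lo=2(46)+hi=6(99)=145
lo=3(61)+hi=6(99)=160

Yes: 61+99=160


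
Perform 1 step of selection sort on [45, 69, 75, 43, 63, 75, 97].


Initial: [45, 69, 75, 43, 63, 75, 97]
Step 1: min=43 at 3
  Swap: [43, 69, 75, 45, 63, 75, 97]

After 1 step: [43, 69, 75, 45, 63, 75, 97]


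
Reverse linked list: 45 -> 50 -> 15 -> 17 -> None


Step 1: curr=45, set curr.next=prev(None) | reversed so far: 45
Step 2: curr=50, set curr.next=prev(45) | reversed so far: 50 -> 45
Step 3: curr=15, set curr.next=prev(50) | reversed so far: 15 -> 50 -> 45
Step 4: curr=17, set curr.next=prev(15) | reversed so far: 17 -> 15 -> 50 -> 45

17 -> 15 -> 50 -> 45 -> None


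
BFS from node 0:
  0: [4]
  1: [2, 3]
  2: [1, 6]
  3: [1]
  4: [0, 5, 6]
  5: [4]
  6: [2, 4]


Visit 0, enqueue [4]
Visit 4, enqueue [5, 6]
Visit 5, enqueue []
Visit 6, enqueue [2]
Visit 2, enqueue [1]
Visit 1, enqueue [3]
Visit 3, enqueue []

BFS order: [0, 4, 5, 6, 2, 1, 3]


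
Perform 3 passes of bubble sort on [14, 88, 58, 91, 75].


Initial: [14, 88, 58, 91, 75]
Pass 1: [14, 58, 88, 75, 91] (2 swaps)
Pass 2: [14, 58, 75, 88, 91] (1 swaps)
Pass 3: [14, 58, 75, 88, 91] (0 swaps)

After 3 passes: [14, 58, 75, 88, 91]


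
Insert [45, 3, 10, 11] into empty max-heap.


Insert 45: [45]
Insert 3: [45, 3]
Insert 10: [45, 3, 10]
Insert 11: [45, 11, 10, 3]

Final heap: [45, 11, 10, 3]


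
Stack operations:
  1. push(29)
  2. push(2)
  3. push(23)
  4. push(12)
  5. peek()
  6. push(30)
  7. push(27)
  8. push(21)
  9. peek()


push(29) -> [29]
push(2) -> [29, 2]
push(23) -> [29, 2, 23]
push(12) -> [29, 2, 23, 12]
peek()->12
push(30) -> [29, 2, 23, 12, 30]
push(27) -> [29, 2, 23, 12, 30, 27]
push(21) -> [29, 2, 23, 12, 30, 27, 21]
peek()->21

Final stack: [29, 2, 23, 12, 30, 27, 21]


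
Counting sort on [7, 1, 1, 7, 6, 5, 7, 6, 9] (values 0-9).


Input: [7, 1, 1, 7, 6, 5, 7, 6, 9]
Counts: [0, 2, 0, 0, 0, 1, 2, 3, 0, 1]

Sorted: [1, 1, 5, 6, 6, 7, 7, 7, 9]


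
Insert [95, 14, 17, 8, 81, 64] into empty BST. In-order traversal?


Insert 95: root
Insert 14: L from 95
Insert 17: L from 95 -> R from 14
Insert 8: L from 95 -> L from 14
Insert 81: L from 95 -> R from 14 -> R from 17
Insert 64: L from 95 -> R from 14 -> R from 17 -> L from 81

In-order: [8, 14, 17, 64, 81, 95]


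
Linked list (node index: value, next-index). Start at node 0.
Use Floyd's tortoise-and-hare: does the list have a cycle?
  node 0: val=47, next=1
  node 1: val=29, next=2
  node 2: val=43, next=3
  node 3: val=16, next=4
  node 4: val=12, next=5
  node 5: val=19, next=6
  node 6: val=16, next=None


Floyd's tortoise (slow, +1) and hare (fast, +2):
  init: slow=0, fast=0
  step 1: slow=1, fast=2
  step 2: slow=2, fast=4
  step 3: slow=3, fast=6
  step 4: fast -> None, no cycle

Cycle: no


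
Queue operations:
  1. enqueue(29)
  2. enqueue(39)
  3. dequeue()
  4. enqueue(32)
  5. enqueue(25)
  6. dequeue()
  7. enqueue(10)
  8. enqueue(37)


enqueue(29) -> [29]
enqueue(39) -> [29, 39]
dequeue()->29, [39]
enqueue(32) -> [39, 32]
enqueue(25) -> [39, 32, 25]
dequeue()->39, [32, 25]
enqueue(10) -> [32, 25, 10]
enqueue(37) -> [32, 25, 10, 37]

Final queue: [32, 25, 10, 37]


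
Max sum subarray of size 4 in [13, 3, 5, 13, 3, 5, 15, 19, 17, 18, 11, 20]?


[0:4]: 34
[1:5]: 24
[2:6]: 26
[3:7]: 36
[4:8]: 42
[5:9]: 56
[6:10]: 69
[7:11]: 65
[8:12]: 66

Max: 69 at [6:10]


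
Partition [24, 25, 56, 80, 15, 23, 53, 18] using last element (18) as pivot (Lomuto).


Pivot: 18
  15 <= 18: swap -> [15, 25, 56, 80, 24, 23, 53, 18]
Place pivot at 1: [15, 18, 56, 80, 24, 23, 53, 25]

Partitioned: [15, 18, 56, 80, 24, 23, 53, 25]


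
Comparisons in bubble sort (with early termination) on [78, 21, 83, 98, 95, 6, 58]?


Algorithm: bubble sort (with early termination)
Input: [78, 21, 83, 98, 95, 6, 58]
Sorted: [6, 21, 58, 78, 83, 95, 98]

21


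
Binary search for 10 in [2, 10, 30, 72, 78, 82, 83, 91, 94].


Step 1: lo=0, hi=8, mid=4, val=78
Step 2: lo=0, hi=3, mid=1, val=10

Found at index 1


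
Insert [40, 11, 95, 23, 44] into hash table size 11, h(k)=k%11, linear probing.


Insert 40: h=7 -> slot 7
Insert 11: h=0 -> slot 0
Insert 95: h=7, 1 probes -> slot 8
Insert 23: h=1 -> slot 1
Insert 44: h=0, 2 probes -> slot 2

Table: [11, 23, 44, None, None, None, None, 40, 95, None, None]


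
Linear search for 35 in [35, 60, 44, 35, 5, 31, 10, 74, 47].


i=0: 35==35 found!

Found at 0, 1 comps


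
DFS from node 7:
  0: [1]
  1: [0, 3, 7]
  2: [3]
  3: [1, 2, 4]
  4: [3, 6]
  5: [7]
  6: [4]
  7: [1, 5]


Visit 7, push [5, 1]
Visit 1, push [3, 0]
Visit 0, push []
Visit 3, push [4, 2]
Visit 2, push []
Visit 4, push [6]
Visit 6, push []
Visit 5, push []

DFS order: [7, 1, 0, 3, 2, 4, 6, 5]
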